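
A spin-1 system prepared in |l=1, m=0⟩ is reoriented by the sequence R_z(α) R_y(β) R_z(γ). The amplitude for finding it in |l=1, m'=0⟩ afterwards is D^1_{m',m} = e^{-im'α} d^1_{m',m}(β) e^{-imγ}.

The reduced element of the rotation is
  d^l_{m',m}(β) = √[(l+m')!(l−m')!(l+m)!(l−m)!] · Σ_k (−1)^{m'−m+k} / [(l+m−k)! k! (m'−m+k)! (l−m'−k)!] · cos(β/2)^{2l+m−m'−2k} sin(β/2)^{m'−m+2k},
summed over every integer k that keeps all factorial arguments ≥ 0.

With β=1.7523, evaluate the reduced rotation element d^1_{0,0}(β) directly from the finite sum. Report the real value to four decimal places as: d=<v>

d=-0.1805

d^1_{0,0}(β=1.7523) via the finite sum:
Half-angle: c=0.640114, s=0.768280. N=√(1·1·1·1)=1.000000
The bounds max(0,m−m')=0 and min(l+m,l−m')=1 give 2 terms
  k=0: (−1)^0·1.0000/(1)·0.6401^2·0.7683^0 = +0.409746
  k=1: (−1)^1·1.0000/(1)·0.6401^0·0.7683^2 = -0.590254
d^1_{0,0}(1.7523) = +0.409746 -0.590254 = -0.180509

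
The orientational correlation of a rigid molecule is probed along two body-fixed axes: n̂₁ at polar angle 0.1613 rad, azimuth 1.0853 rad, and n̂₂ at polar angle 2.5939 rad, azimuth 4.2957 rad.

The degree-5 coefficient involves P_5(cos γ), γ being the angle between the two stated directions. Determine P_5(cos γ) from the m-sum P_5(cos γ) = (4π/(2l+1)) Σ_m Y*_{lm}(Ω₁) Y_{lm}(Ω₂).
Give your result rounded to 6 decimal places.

Addition theorem: P_5(cos γ) = (4π/11) Σ_m Y*_{lm}(Ω₁) Y_{lm}(Ω₂), m = −5…5:
  [-5]  conj(Y_{5,-5})(Ω₁) = +0.000032-0.000037i ; Y_{5,-5}(Ω₂) = -0.015485-0.008715i ; Δ = -0.000001+0.000000i
  [-4]  conj(Y_{5,-4})(Ω₁) = -0.000350-0.000898i ; Y_{5,-4}(Ω₂) = +0.008827-0.091700i ; Δ = -0.000085+0.000024i
  [-3]  conj(Y_{5,-3})(Ω₁) = -0.011059-0.001270i ; Y_{5,-3}(Ω₂) = +0.257711-0.085611i ; Δ = -0.002959+0.000620i
  [-2]  conj(Y_{5,-2})(Ω₁) = -0.046825+0.068473i ; Y_{5,-2}(Ω₂) = +0.312997+0.344571i ; Δ = -0.038250+0.005297i
  [-1]  conj(Y_{5,-1})(Ω₁) = +0.175026+0.331730i ; Y_{5,-1}(Ω₂) = -0.131747+0.297662i ; Δ = -0.121803+0.008394i
  [+0]  conj(Y_{5,0})(Ω₁) = +0.761566-0.000000i ; Y_{5,0}(Ω₂) = +0.254846+0.000000i ; Δ = +0.194082+0.000000i
  [+1]  conj(Y_{5,1})(Ω₁) = -0.175026+0.331730i ; Y_{5,1}(Ω₂) = +0.131747+0.297662i ; Δ = -0.121803-0.008394i
  [+2]  conj(Y_{5,2})(Ω₁) = -0.046825-0.068473i ; Y_{5,2}(Ω₂) = +0.312997-0.344571i ; Δ = -0.038250-0.005297i
  [+3]  conj(Y_{5,3})(Ω₁) = +0.011059-0.001270i ; Y_{5,3}(Ω₂) = -0.257711-0.085611i ; Δ = -0.002959-0.000620i
  [+4]  conj(Y_{5,4})(Ω₁) = -0.000350+0.000898i ; Y_{5,4}(Ω₂) = +0.008827+0.091700i ; Δ = -0.000085-0.000024i
  [+5]  conj(Y_{5,5})(Ω₁) = -0.000032-0.000037i ; Y_{5,5}(Ω₂) = +0.015485-0.008715i ; Δ = -0.000001-0.000000i
Σ over m = -0.132113+0.000000i; ×(4π/11) → -0.150925+0.000000i. Real part: -0.150925

-0.150925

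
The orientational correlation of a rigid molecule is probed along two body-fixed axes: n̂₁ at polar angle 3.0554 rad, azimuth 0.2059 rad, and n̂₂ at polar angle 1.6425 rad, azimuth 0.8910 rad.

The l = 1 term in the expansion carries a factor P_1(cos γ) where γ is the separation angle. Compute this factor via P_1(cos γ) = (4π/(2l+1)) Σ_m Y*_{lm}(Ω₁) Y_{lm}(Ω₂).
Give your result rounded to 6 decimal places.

0.137866

Addition theorem: P_1(cos γ) = (4π/3) Σ_m Y*_{lm}(Ω₁) Y_{lm}(Ω₂), m = −1…1:
  term(m=-1) = (0.007937, -0.006485)   from Y*(Ω₁)=(0.029114, 0.006081), Y(Ω₂)=(0.216631, -0.268001)
  term(m=+0) = (0.017040, 0.000000)   from Y*(Ω₁)=(-0.486789, -0.000000), Y(Ω₂)=(-0.035005, 0.000000)
  term(m=+1) = (0.007937, 0.006485)   from Y*(Ω₁)=(-0.029114, 0.006081), Y(Ω₂)=(-0.216631, -0.268001)
Total Σ_m = (0.032913, 0.000000). Multiply by 4.188790: (0.137866, 0.000000). P_1(cos γ) = 0.137866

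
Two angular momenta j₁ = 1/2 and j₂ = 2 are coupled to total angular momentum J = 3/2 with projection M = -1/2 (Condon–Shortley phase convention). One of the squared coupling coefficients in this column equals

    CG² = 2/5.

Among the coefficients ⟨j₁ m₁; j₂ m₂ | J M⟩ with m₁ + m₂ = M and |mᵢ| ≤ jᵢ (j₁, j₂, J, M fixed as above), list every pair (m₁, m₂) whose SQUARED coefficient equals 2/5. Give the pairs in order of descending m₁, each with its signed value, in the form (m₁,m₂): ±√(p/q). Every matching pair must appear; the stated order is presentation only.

Admissible pairs with m₁+m₂ = M = -1/2: (-1/2,0), (1/2,-1)
  (m₁,m₂)=(1/2,-1): CG² = 3/5, CG = +√(3/5)
  (m₁,m₂)=(-1/2,0): CG² = 2/5, CG = −√(2/5)   ← matches the target
Pairs with CG² = 2/5: (-1/2,0): −√(2/5)

(-1/2,0): −√(2/5)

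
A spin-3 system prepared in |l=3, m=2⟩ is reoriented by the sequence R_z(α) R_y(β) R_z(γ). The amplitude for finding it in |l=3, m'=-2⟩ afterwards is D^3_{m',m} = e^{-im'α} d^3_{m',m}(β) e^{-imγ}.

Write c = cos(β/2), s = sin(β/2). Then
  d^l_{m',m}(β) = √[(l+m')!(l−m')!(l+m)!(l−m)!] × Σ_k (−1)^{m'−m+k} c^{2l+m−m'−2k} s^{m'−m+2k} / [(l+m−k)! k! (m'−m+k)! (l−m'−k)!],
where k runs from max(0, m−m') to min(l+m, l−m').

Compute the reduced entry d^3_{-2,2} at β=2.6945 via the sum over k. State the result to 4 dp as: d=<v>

d^3_{-2,2}(β=2.6945) via the finite sum:
With c≡cos(β/2)=0.221689 and s≡sin(β/2)=0.975117, N=[1·120·120·1]^{1/2}=120.000000
Admissible k: 4..5 (factorial args all ≥0)
  k=4: (−1)^0·120.0000/(24)·0.2217^2·0.9751^4 = +0.222170
  k=5: (−1)^1·120.0000/(120)·0.2217^0·0.9751^6 = -0.859689
d^3_{-2,2}(2.6945) = +0.222170 -0.859689 = -0.637519

d=-0.6375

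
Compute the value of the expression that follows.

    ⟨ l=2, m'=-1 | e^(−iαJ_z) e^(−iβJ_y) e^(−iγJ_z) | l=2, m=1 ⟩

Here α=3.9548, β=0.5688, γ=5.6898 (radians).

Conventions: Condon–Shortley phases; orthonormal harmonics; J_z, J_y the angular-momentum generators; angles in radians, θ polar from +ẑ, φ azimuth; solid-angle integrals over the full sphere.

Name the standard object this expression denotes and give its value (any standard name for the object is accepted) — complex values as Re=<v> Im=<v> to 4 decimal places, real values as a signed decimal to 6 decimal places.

Wigner D-matrix element, Re=-0.0346 Im=-0.2085

This is a Wigner D-matrix element — the rotation-matrix element ⟨l m'| R(α,β,γ) |l m⟩ in the angular-momentum basis.
First d^2_{-1,1}(β=0.5688), then the phase factors e^{-i(-1)α} and e^{-i(1)γ}:
Half-angle: c=0.959830, s=0.280582. N=√(1·6·6·1)=6.000000
k: max(0,(1)−(-1))=2 … min(2+(1),2−(-1))=3
  k=2: (−1)^0·6.0000/(2)·0.9598^2·0.2806^2 = +0.217585
  k=3: (−1)^1·6.0000/(6)·0.9598^0·0.2806^4 = -0.006198
d^2_{-1,1}(0.5688) = +0.217585 -0.006198 = +0.211387
Attach z-rotation phases: D = e^{-i(-1)(3.9548)}·(+0.211387)·e^{-i(1)(5.6898)} = -0.034555-0.208544i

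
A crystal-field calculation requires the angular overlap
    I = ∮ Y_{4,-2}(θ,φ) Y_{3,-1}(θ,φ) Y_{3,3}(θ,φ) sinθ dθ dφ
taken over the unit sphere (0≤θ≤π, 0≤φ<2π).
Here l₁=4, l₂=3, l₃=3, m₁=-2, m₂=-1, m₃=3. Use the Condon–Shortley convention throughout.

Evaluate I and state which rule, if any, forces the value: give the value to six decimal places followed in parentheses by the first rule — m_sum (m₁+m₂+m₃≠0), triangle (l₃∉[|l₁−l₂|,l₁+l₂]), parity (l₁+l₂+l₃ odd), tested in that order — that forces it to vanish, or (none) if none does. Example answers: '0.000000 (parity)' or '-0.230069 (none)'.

Rules hold: Σm=0, L=10 even, 1≤3≤7.
N = 9·7·7 = 441
Δ = 4!·4!·2!/11! = 1/34650
Racah Σ t=1..3: t=1:−1/72 t=2:+1/16 t=3:−1/72 = 5/144
⇒ 3j(4 3 3; 0 0 0)² = 2/77, sgn -1
Racah Σ t=2..2: t=2:+1/192 = 1/192
⇒ 3j(4 3 3; -2 -1 3)² = 3/77, sgn +1
4πI² = N·(3j₀)²·(3jₘ)² = 54/121
I = -1·√(0.446281/4π) = -0.18845135
No selection rule forces the value: the integral is nonzero (none).

-0.188451 (none)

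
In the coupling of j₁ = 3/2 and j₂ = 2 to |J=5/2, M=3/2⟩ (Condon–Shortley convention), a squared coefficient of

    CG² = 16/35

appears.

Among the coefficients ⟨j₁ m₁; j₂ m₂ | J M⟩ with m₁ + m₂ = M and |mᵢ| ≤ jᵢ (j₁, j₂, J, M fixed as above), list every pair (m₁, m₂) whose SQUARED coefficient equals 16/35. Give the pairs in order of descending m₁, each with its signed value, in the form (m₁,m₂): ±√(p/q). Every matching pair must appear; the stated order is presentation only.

(-1/2,2): −√(16/35)

Admissible pairs with m₁+m₂ = M = 3/2: (-1/2,2), (1/2,1), (3/2,0)
  (m₁,m₂)=(3/2,0): CG² = 18/35, CG = +√(18/35)
  (m₁,m₂)=(1/2,1): CG² = 1/35, CG = −√(1/35)
  (m₁,m₂)=(-1/2,2): CG² = 16/35, CG = −√(16/35)   ← matches the target
Pairs with CG² = 16/35: (-1/2,2): −√(16/35)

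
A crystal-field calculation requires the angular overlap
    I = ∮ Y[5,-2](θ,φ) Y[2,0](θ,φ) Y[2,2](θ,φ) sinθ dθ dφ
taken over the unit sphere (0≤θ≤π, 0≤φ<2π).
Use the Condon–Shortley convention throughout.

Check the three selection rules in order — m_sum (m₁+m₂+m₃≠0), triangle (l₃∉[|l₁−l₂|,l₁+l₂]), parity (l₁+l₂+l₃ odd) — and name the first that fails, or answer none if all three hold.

m₁+m₂+m₃ = -2 + 0 + 2 = 0  ✓
triangle: need |l₁−l₂| ≤ l₃ ≤ l₁+l₂ = [3,7]; l₃=2 is outside  ✗
parity: l₁+l₂+l₃ = 9 is odd

triangle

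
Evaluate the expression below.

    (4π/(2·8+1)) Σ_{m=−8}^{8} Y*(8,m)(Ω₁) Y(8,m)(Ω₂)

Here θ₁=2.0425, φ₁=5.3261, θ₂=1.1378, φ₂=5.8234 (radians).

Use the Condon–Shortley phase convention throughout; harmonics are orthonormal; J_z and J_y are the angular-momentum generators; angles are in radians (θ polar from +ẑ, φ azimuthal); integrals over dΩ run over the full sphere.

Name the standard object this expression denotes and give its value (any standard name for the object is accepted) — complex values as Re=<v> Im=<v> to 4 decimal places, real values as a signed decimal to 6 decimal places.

Legendre polynomial (addition theorem), -0.016403

This sum is the spherical-harmonic addition theorem: it equals the Legendre polynomial P_l(cos γ) of the angle γ between the two directions.
Term-by-term m-sum for l=8 (normalisation 4π/17 = 0.739198):
  m=-8: (0.040059, -0.200394) × (-0.204152, -0.121458) = (-0.032518, 0.036045)  (running Σ = (-0.032518, 0.036045))
  m=-7: (-0.381349, 0.168662) × (-0.437935, -0.033746) = (0.172698, -0.060994)  (running Σ = (0.140180, -0.024948))
  m=-6: (0.338183, 0.203026) × (-0.320471, 0.129072) = (-0.134583, -0.021414)  (running Σ = (0.005597, -0.046363))
  m=-5: (-0.001471, -0.020102) × (0.050249, -0.056361) = (-0.001207, -0.000927)  (running Σ = (0.004391, -0.047290))
  m=-4: (0.263109, -0.215719) × (0.095157, -0.346054) = (-0.049614, -0.111577)  (running Σ = (-0.045223, -0.158867))
  m=-3: (-0.190823, -0.052881) × (-0.019227, -0.099202) = (-0.001577, 0.019947)  (running Σ = (-0.046800, -0.138920))
  m=-2: (-0.084100, -0.235220) × (0.186515, 0.244726) = (0.041878, -0.064453)  (running Σ = (-0.004922, -0.203374))
  m=-1: (-0.145817, 0.206991) × (0.148868, 0.073716) = (-0.036966, 0.020065)  (running Σ = (-0.041888, -0.183308))
  m=0: (-0.215866, -0.000000) × (-0.285296, 0.000000) = (0.061586, 0.000000)  (running Σ = (0.019698, -0.183308))
  m=1: (0.145817, 0.206991) × (-0.148868, 0.073716) = (-0.036966, -0.020065)  (running Σ = (-0.017268, -0.203374))
  m=2: (-0.084100, 0.235220) × (0.186515, -0.244726) = (0.041878, 0.064453)  (running Σ = (0.024610, -0.138920))
  m=3: (0.190823, -0.052881) × (0.019227, -0.099202) = (-0.001577, -0.019947)  (running Σ = (0.023033, -0.158867))
  m=4: (0.263109, 0.215719) × (0.095157, 0.346054) = (-0.049614, 0.111577)  (running Σ = (-0.026581, -0.047290))
  m=5: (0.001471, -0.020102) × (-0.050249, -0.056361) = (-0.001207, 0.000927)  (running Σ = (-0.027788, -0.046363))
  m=6: (0.338183, -0.203026) × (-0.320471, -0.129072) = (-0.134583, 0.021414)  (running Σ = (-0.162370, -0.024948))
  m=7: (0.381349, 0.168662) × (0.437935, -0.033746) = (0.172698, 0.060994)  (running Σ = (0.010327, 0.036045))
  m=8: (0.040059, 0.200394) × (-0.204152, 0.121458) = (-0.032518, -0.036045)  (running Σ = (-0.022190, 0.000000))
Σ over m = (-0.022190, 0.000000); ×(4π/17) → (-0.016403, 0.000000). Real part: -0.016403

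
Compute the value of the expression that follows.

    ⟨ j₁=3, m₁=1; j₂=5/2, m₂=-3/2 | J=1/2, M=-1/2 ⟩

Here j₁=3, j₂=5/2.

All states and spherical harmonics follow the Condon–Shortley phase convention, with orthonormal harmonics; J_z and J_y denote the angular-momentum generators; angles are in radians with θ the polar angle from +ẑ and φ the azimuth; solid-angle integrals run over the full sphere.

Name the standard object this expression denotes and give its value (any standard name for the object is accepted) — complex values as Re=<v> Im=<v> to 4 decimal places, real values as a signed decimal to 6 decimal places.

This is a Clebsch–Gordan (vector-coupling) coefficient.
triangle: 5!*1!*0!/7! = 120/5040
(j±m)!: 4!*2!*1!*4!*0!*1! = 1152
prefactor² = (2J+1)*Δ*N² = 384/7
  k=1: −1/(1!*4!*1!*0!*0!*0!) = -1/24
Σ = -1/24  ⇒  CG² = 384/7*(-1/24)² = 2/21
CG = −√(2/21) = -0.308607

Clebsch–Gordan coefficient, −√(2/21) ≈ -0.308607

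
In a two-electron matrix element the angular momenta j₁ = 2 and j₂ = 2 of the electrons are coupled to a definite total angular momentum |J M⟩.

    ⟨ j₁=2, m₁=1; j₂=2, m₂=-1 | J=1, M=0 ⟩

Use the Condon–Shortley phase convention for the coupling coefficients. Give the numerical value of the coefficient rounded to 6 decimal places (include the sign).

-0.316228

triangle: 3!*1!*1!/6! = 6/720
(j±m)!: 3!*1!*1!*3!*1!*1! = 36
prefactor² = (2J+1)*Δ*N² = 9/10
  k=0: +1/(0!*3!*1!*1!*0!*0!) = 1/6
  k=1: −1/(1!*2!*0!*0!*1!*1!) = -1/2
Σ = -1/3  ⇒  CG² = 9/10*(-1/3)² = 1/10
CG = −√(1/10) = -0.316228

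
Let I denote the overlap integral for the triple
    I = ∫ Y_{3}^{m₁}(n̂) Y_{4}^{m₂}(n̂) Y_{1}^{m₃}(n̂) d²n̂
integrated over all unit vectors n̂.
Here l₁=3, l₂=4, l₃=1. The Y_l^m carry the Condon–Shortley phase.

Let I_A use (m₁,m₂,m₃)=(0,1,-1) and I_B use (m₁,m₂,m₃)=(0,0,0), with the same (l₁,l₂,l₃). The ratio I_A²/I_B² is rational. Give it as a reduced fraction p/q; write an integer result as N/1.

Shared (l₁,l₂,l₃)=(3,4,1): N and (l;000)² cancel in I_A²/I_B².
A: Δ = 6!·0!·2!/9! = 1/252; Racah Σ t=3..3: t=3:−1/72 = -1/72; ⇒ 3j(3 4 1; 0 1 -1)² = 5/126, sgn -1
B: Δ = 6!·0!·2!/9! = 1/252; Racah Σ t=3..3: t=3:−1/36 = -1/36; ⇒ 3j(3 4 1; 0 0 0)² = 4/63, sgn +1
I_A²/I_B² = (5/126)/(4/63) = 5/8

5/8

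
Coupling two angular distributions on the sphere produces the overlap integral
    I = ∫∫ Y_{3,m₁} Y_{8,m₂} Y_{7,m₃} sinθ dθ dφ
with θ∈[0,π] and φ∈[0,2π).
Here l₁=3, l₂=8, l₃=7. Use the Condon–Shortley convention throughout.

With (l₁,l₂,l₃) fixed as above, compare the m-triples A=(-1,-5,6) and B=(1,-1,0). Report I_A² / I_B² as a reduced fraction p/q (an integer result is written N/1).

43264/7203

Same 3,8,7: normalisation and zero-m 3j drop out of the ratio.
A: Δ: 4! 2! 12! / 19! → 1/5290740; sum: t=2:+1/319334400 t=3:−1/2874009600 = 1/359251200; 3j²(3 8 7; -1 -5 6) = Δ·Π!·Σ² = 1664/101745  (sign -1)
B: Δ: 4! 2! 12! / 19! → 1/5290740; sum: t=0:+1/29030400 t=1:−1/3110400 t=2:+1/4838400 = -1/12441600; 3j²(3 8 7; 1 -1 0) = Δ·Π!·Σ² = 343/125970  (sign +1)
I_A²/I_B² = (1664/101745)/(343/125970) = 43264/7203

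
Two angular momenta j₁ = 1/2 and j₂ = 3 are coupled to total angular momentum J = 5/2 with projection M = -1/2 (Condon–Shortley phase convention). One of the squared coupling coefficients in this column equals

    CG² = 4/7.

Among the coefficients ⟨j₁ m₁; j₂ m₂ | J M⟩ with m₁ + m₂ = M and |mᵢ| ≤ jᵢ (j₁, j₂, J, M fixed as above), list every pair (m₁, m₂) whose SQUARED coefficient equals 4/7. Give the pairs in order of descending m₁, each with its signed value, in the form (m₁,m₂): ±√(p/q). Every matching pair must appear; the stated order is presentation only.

(1/2,-1): +√(4/7)

Admissible pairs with m₁+m₂ = M = -1/2: (-1/2,0), (1/2,-1)
  (m₁,m₂)=(1/2,-1): CG² = 4/7, CG = +√(4/7)   ← matches the target
  (m₁,m₂)=(-1/2,0): CG² = 3/7, CG = −√(3/7)
Pairs with CG² = 4/7: (1/2,-1): +√(4/7)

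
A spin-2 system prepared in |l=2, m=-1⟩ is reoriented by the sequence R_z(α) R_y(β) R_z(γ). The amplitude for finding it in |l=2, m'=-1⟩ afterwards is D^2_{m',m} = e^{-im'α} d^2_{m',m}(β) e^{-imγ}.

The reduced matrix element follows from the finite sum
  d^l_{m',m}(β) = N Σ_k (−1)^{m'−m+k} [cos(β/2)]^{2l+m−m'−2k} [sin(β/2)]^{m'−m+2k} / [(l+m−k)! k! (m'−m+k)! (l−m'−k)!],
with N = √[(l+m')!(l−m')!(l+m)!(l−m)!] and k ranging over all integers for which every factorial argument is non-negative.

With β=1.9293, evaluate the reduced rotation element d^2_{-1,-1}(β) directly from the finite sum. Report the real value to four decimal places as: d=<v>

d^2_{-1,-1}(β=1.9293) via the finite sum:
With c≡cos(β/2)=0.569705 and s≡sin(β/2)=0.821850, N=[1·6·1·6]^{1/2}=6.000000
Admissible k: 0..1 (factorial args all ≥0)
  k=0: (−1)^0·6.0000/(6)·0.5697^4·0.8218^0 = +0.105341
  k=1: (−1)^1·6.0000/(2)·0.5697^2·0.8218^2 = -0.657666
d^2_{-1,-1}(1.9293) = +0.105341 -0.657666 = -0.552325

d=-0.5523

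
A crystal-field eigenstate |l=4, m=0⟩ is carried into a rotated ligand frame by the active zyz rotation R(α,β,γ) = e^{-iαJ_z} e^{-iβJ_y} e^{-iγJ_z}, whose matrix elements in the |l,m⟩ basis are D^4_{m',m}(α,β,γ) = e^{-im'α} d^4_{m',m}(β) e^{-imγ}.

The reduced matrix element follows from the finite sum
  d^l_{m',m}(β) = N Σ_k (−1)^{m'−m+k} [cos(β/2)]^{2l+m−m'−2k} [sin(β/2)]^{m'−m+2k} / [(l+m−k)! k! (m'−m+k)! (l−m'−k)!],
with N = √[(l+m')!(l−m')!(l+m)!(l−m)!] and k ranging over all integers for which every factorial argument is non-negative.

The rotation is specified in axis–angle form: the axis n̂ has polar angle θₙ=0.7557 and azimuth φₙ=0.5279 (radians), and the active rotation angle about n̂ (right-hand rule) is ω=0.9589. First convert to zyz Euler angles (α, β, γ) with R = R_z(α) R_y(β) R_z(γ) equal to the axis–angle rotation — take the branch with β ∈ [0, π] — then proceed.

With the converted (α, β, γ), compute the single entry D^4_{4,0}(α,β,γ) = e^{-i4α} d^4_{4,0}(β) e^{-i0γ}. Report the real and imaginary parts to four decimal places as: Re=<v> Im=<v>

Axis–angle → zyz. n̂ = (sinθₙcosφₙ, sinθₙsinφₙ, cosθₙ) = (+0.592438, +0.345451, +0.727792), ω = 0.9589.
R = I cosω + sinω [n̂]ₓ + (1−cosω) n̂n̂ᵀ gives
  R = [+0.723792, -0.508643, +0.466270; +0.682840, +0.625208, -0.377949; -0.099274, +0.591944, +0.799842]
β = atan2(√(R₁₃²+R₂₃²), R₃₃) = 0.643765; α = atan2(R₂₃, R₁₃) mod 2π = 5.602026; γ = atan2(R₃₂, −R₃₁) mod 2π = 1.404634
Split into d^4_{4,0}(β=0.6438) × two z-phases.
c=cos(0.643765/2)=0.948642, s=sin(0.643765/2)=0.316353; N=√[40320·1·24·24]=4819.161753
k∈{0} keeps every argument non-negative
  k=0: (−1)^4·4819.1618/(576)·0.9486^4·0.3164^4 = +0.067865
d^4_{4,0}(0.6438) = +0.067865
Attach z-rotation phases: D = e^{-i(4)(5.6020)}·(+0.067865)·e^{-i(0)(1.4046)} = -0.062050+0.027484i

Re=-0.0621 Im=0.0275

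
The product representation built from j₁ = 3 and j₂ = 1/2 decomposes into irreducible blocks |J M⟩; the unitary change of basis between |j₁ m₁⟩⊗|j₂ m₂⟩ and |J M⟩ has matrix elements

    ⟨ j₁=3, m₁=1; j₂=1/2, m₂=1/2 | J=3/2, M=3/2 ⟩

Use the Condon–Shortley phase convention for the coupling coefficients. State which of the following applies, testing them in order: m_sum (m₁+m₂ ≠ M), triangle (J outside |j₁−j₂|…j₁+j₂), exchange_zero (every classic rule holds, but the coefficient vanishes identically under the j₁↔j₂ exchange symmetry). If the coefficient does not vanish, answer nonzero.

m-sum: m₁+m₂ = 1+1/2 = 3/2, M = 3/2  ✓
triangle: need |j₁−j₂| ≤ J ≤ j₁+j₂, i.e. J ∈ [5/2, 7/2]; J = 3/2 is outside ✗ ⇒ coefficient is 0

triangle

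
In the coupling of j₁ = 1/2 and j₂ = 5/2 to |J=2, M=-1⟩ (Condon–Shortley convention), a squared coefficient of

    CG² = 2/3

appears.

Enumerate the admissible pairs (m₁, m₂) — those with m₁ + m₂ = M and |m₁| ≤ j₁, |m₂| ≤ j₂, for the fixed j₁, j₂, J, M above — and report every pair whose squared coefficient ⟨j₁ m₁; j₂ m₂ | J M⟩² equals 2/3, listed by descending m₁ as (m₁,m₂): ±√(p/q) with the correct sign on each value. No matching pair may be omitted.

(1/2,-3/2): +√(2/3)

Admissible pairs with m₁+m₂ = M = -1: (-1/2,-1/2), (1/2,-3/2)
  (m₁,m₂)=(1/2,-3/2): CG² = 2/3, CG = +√(2/3)   ← matches the target
  (m₁,m₂)=(-1/2,-1/2): CG² = 1/3, CG = −√(1/3)
Pairs with CG² = 2/3: (1/2,-3/2): +√(2/3)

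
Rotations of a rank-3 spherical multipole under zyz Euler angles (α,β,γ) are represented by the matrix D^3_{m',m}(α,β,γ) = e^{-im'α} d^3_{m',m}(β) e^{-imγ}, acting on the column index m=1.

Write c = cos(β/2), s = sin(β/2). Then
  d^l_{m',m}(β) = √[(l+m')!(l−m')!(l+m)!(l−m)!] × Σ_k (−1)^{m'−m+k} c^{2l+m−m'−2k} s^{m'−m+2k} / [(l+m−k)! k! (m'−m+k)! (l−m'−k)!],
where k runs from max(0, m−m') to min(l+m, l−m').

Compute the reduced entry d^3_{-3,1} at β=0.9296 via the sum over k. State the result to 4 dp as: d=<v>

d=0.1249

d^3_{-3,1}(β=0.9296) via the finite sum:
c=cos(0.929600/2)=0.893911, s=sin(0.929600/2)=0.448244; N=√[1·720·24·2]=185.903201
The bounds max(0,m−m')=4 and min(l+m,l−m')=4 give 1 term
  k=4: (−1)^0·185.9032/(48)·0.8939^2·0.4482^4 = +0.124937
d^3_{-3,1}(0.9296) = +0.124937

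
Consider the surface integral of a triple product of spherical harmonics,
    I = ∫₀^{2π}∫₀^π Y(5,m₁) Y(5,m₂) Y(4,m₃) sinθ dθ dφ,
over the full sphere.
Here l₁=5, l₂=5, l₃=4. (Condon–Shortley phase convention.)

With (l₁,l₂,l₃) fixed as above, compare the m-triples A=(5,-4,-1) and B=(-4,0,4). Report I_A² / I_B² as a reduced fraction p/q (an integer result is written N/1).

Shared (l₁,l₂,l₃)=(5,5,4): N and (l;000)² cancel in I_A²/I_B².
A: Δ = 6!·4!·4!/15! = 1/3153150; Racah Σ t=0..0: t=0:+1/103680 = 1/103680; ⇒ 3j(5 5 4; 5 -4 -1)² = 4/143, sgn -1
B: Δ = 6!·4!·4!/15! = 1/3153150; Racah Σ t=5..5: t=5:−1/69120 = -1/69120; ⇒ 3j(5 5 4; -4 0 4)² = 2/143, sgn -1
I_A²/I_B² = (4/143)/(2/143) = 2/1

2/1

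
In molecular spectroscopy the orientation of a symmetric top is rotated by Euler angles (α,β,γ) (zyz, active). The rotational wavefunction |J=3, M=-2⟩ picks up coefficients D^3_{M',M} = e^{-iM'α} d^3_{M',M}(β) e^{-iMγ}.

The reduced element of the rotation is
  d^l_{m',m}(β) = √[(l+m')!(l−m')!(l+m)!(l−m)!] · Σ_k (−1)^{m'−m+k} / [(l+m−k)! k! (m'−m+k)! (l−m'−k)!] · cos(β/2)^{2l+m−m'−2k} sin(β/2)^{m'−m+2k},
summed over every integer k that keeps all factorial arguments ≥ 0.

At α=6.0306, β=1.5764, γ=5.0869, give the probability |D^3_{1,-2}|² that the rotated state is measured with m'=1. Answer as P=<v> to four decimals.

P=0.1527

Split into d^3_{1,-2}(β=1.5764) × two z-phases.
With c≡cos(β/2)=0.705123 and s≡sin(β/2)=0.709085, N=[24·2·1·120]^{1/2}=75.894664
k: max(0,(-2)−(1))=0 … min(3+(-2),3−(1))=1
  k=0: (−1)^3·75.8947/(12)·0.7051^3·0.7091^3 = -0.790532
  k=1: (−1)^4·75.8947/(24)·0.7051^1·0.7091^5 = +0.399721
d^3_{1,-2}(1.5764) = -0.790532 +0.399721 = -0.390811
|D^3_{1,-2}|² = |d^3_{1,-2}(β)|² = (-0.390811)² = 0.152733 (the z-rotation phases have unit modulus)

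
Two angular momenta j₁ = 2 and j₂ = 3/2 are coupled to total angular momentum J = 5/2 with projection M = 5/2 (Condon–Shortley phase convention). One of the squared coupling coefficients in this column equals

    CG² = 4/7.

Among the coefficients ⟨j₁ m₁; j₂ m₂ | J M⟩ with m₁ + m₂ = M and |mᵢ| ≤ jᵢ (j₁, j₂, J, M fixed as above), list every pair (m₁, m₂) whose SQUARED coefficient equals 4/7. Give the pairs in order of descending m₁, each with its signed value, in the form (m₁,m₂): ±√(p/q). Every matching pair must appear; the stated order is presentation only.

Admissible pairs with m₁+m₂ = M = 5/2: (1,3/2), (2,1/2)
  (m₁,m₂)=(2,1/2): CG² = 4/7, CG = +√(4/7)   ← matches the target
  (m₁,m₂)=(1,3/2): CG² = 3/7, CG = −√(3/7)
Pairs with CG² = 4/7: (2,1/2): +√(4/7)

(2,1/2): +√(4/7)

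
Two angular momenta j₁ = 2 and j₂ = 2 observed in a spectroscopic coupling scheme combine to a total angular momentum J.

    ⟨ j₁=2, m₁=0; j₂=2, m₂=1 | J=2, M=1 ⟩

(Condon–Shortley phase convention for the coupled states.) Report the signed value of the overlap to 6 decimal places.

triangle: 2!×2!×2!/7! = 8/5040
(j±m)!: 2!×2!×3!×1!×3!×1! = 144
prefactor² = (2J+1)×Δ×N² = 8/7
  k=1: −1/(1!×1!×1!×2!×1!×0!) = -1/2
  k=2: +1/(2!×0!×0!×1!×2!×1!) = 1/4
Σ = -1/4  ⇒  CG² = 8/7×(-1/4)² = 1/14
CG = −√(1/14) = -0.267261

−√(1/14) = -0.267261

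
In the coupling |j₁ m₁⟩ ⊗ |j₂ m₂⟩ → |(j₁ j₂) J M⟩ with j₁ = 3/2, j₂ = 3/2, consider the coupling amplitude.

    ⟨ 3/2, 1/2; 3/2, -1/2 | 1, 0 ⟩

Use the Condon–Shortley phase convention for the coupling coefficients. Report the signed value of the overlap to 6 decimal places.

√[3·2!1!1!/5! · 2!1!1!2!1!1!] = √(1/5)
  +(−1)^0/∏(0,2,1,1,0,0)! = 1/2  (running 1/2)
  +(−1)^1/∏(1,1,0,0,1,1)! = -1  (running -1/2)
⟨..|..⟩ = √(1/5)·(-1/2) = -0.223607

-0.223607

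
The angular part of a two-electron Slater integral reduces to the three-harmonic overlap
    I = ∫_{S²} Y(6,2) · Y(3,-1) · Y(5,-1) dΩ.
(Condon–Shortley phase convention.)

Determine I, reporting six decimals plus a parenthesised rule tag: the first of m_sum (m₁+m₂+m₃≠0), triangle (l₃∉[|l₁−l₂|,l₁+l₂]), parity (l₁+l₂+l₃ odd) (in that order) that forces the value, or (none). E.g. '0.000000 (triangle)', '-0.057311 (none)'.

Checks pass: Σm=0; 14 even; l₃=5∈[3,9].
(2·6+1)(2·3+1)(2·5+1) = 1001
Δ: 4! 8! 2! / 15! → 1/675675
sum: t=1:−1/8640 t=2:+1/2304 t=3:−1/8640 = 7/34560
3j²(6 3 5; 0 0 0) = Δ·Π!·Σ² = 7/429  (sign -1)
sum: t=0:+1/27648 t=1:−1/4320 t=2:+1/11520 = -1/9216
3j²(6 3 5; 2 -1 -1) = Δ·Π!·Σ² = 2/143  (sign -1)
combine: 4πI² = 1001·7/429·2/143 = 98/429
take √, sign +1: I = 0.13482780
No selection rule forces the value: the integral is nonzero (none).

0.134828 (none)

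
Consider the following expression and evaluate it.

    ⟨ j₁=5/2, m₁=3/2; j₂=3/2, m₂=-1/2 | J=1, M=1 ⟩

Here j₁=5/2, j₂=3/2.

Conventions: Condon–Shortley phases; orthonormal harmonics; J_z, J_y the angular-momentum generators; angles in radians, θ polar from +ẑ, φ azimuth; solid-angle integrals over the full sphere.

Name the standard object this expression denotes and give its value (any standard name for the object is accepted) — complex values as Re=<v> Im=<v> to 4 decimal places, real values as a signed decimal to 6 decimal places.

Clebsch–Gordan coefficient, −√(3/10) ≈ -0.547723

This is a Clebsch–Gordan (vector-coupling) coefficient.
triangle: 3!·2!·0!/6! = 12/720
(j±m)!: 4!·1!·1!·2!·2!·0! = 96
prefactor² = (2J+1)·Δ·N² = 24/5
  k=1: −1/(1!·2!·0!·0!·2!·0!) = -1/4
Σ = -1/4  ⇒  CG² = 24/5·(-1/4)² = 3/10
CG = −√(3/10) = -0.547723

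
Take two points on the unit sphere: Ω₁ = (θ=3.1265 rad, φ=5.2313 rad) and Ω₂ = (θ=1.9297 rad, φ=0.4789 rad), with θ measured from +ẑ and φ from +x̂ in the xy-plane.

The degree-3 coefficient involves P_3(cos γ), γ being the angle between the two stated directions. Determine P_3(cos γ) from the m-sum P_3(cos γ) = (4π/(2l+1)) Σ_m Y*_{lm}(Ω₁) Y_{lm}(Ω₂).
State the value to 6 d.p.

-0.418835

Term-by-term m-sum for l=3 (normalisation 4π/7 = 1.795196):
  term(m=-3) = -0.00000 + 0.00000j   from Y*(Ω₁)=-0.00000 + 0.00000j, Y(Ω₂)=0.04578 - 0.33937j
  term(m=-2) = -0.00007 - 0.00001j   from Y*(Ω₁)=0.00012 + 0.00020j, Y(Ω₂)=-0.18104 + 0.25739j
  term(m=-1) = -0.00009 + 0.00226j   from Y*(Ω₁)=0.00967 - 0.01694j, Y(Ω₂)=-0.10289 + 0.05342j
  term(m=+0) = -0.23298 + 0.00000j   from Y*(Ω₁)=-0.74584 + 0.00000j, Y(Ω₂)=0.31237 + 0.00000j
  term(m=+1) = -0.00009 - 0.00226j   from Y*(Ω₁)=-0.00967 - 0.01694j, Y(Ω₂)=0.10289 + 0.05342j
  term(m=+2) = -0.00007 + 0.00001j   from Y*(Ω₁)=0.00012 - 0.00020j, Y(Ω₂)=-0.18104 - 0.25739j
  term(m=+3) = -0.00000 - 0.00000j   from Y*(Ω₁)=0.00000 + 0.00000j, Y(Ω₂)=-0.04578 - 0.33937j
Σ over m = -0.23331 - 0.00000j; ×(4π/7) → -0.41883 - 0.00000j. Real part: -0.418835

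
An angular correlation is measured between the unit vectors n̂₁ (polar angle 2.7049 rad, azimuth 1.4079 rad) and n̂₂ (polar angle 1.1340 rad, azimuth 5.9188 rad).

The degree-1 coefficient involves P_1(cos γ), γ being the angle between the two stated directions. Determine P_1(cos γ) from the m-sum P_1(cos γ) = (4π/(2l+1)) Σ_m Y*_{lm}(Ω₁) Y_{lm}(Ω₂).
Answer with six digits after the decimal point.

Term-by-term m-sum for l=1 (normalisation 4π/3 = 4.188790):
  [-1]  conj(Y_{1,-1})(Ω₁) = 0.02370 + 0.14419j ; Y_{1,-1}(Ω₂) = 0.29250 + 0.11157j ; Δ = -0.00915 + 0.04482j
  [+0]  conj(Y_{1,0})(Ω₁) = -0.44275 + 0.00000j ; Y_{1,0}(Ω₂) = 0.20670 + 0.00000j ; Δ = -0.09152 + 0.00000j
  [+1]  conj(Y_{1,1})(Ω₁) = -0.02370 + 0.14419j ; Y_{1,1}(Ω₂) = -0.29250 + 0.11157j ; Δ = -0.00915 - 0.04482j
Accumulated sum -0.10983 + 0.00000j; after 4π/(2l+1) scaling, -0.46004 + 0.00000j ⇒ P_1 = -0.460035

-0.460035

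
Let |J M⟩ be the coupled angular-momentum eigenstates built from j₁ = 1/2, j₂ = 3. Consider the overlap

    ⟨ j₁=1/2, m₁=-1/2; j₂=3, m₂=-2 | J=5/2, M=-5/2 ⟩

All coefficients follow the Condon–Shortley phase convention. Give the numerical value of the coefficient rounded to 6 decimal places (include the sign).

−√(1/7) = -0.377964

j₁+j₂−J=1  J+j₁−j₂=0  J−j₁+j₂=5  j₁+j₂+J+1=7
(j₁±m₁, j₂±m₂, J±M) = (0,1,1,5,0,5)
P² = 14400/7
sum k=1..1:
  [1] −1/120 = -1/120
S = -1/120
C² = P²·S² = 1/7 ; C = -0.377964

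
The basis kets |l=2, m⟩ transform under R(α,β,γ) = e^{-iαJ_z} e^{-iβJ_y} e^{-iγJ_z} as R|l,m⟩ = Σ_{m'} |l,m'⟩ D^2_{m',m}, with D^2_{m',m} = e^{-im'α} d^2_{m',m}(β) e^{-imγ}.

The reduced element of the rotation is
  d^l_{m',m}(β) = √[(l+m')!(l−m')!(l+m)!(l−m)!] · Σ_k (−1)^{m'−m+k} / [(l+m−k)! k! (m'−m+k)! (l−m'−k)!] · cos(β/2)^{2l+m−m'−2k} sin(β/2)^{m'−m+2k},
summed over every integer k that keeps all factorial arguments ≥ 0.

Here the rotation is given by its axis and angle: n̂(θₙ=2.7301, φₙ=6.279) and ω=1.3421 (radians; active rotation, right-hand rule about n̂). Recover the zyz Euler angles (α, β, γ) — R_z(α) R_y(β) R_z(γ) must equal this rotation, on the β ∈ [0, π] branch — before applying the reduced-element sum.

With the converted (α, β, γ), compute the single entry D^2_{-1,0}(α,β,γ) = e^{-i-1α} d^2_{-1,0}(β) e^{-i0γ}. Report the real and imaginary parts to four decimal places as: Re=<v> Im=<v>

Re=-0.3060 Im=-0.4168

Axis–angle → zyz. n̂ = (sinθₙcosφₙ, sinθₙsinφₙ, cosθₙ) = (+0.399974, -0.001674, -0.916525), ω = 1.3421.
R = I cosω + sinω [n̂]ₓ + (1−cosω) n̂n̂ᵀ gives
  R = [+0.350419, +0.892143, -0.285109; -0.893179, +0.226710, -0.388374; -0.281848, +0.390747, +0.876287]
β = atan2(√(R₁₃²+R₂₃²), R₃₃) = 0.502696; α = atan2(R₂₃, R₁₃) mod 2π = 4.079136; γ = atan2(R₃₂, −R₃₁) mod 2π = 0.945914
First d^2_{-1,0}(β=0.5027), then the phase factors e^{-i(-1)α} and e^{-i(0)γ}:
Half-angle: c=0.968578, s=0.248710. N=√(1·6·2·2)=4.898979
Admissible k: 1..2 (factorial args all ≥0)
  k=1: (−1)^0·4.8990/(2)·0.9686^3·0.2487^1 = +0.553570
  k=2: (−1)^1·4.8990/(2)·0.9686^1·0.2487^3 = -0.036500
d^2_{-1,0}(0.5027) = +0.553570 -0.036500 = +0.517070
Phases: e^{-i·(-1)·4.0791}=-0.591770-0.806107i, e^{-i·(0)·0.9459}=+1.000000+0.000000i ⇒ D=-0.305987-0.416813i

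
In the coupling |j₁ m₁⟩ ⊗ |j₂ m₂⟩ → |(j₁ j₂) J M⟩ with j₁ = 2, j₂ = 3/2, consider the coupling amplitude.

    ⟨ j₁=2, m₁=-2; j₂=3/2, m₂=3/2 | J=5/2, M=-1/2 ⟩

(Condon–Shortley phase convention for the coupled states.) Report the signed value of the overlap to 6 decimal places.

-0.414039  (= −√(6/35))

triangle: 1!·3!·2!/7! = 12/5040
(j±m)!: 0!·4!·3!·0!·2!·3! = 1728
prefactor² = (2J+1)·Δ·N² = 864/35
  k=1: −1/(1!·0!·3!·2!·0!·0!) = -1/12
Σ = -1/12  ⇒  CG² = 864/35·(-1/12)² = 6/35
CG = −√(6/35) = -0.414039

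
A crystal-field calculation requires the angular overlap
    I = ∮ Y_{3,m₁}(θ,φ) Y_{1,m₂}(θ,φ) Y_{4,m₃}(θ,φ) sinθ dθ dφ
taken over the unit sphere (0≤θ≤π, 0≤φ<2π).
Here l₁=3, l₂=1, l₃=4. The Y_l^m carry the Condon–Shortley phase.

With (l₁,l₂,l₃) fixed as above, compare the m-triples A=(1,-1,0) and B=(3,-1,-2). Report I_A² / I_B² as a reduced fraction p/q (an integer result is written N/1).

6/1

l's match ⇒ only the (l;m) 3-j factors differ between A and B.
A: triangle coeff Δ(3,1,4) = 1/252; Σ_t [0,0]: t=0:+1/96 = 1/96; (3j)²=1/42 [(3 1 4; 1 -1 0)], sign=+1
B: triangle coeff Δ(3,1,4) = 1/252; Σ_t [0,0]: t=0:+1/1440 = 1/1440; (3j)²=1/252 [(3 1 4; 3 -1 -2)], sign=+1
I_A²/I_B² = (1/42)/(1/252) = 6/1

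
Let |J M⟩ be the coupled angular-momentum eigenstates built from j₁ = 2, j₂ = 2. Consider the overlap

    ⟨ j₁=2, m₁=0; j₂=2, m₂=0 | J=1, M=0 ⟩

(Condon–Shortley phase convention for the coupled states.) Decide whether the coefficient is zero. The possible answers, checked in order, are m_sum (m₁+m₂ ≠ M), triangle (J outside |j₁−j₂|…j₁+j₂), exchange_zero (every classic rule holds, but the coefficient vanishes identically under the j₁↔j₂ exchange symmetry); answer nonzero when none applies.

exchange_zero

m-sum: m₁+m₂ = 0+0 = 0, M = 0  ✓
triangle: |j₁−j₂| = 0 ≤ J = 1 ≤ j₁+j₂ = 4  ✓
exchange: j₁=j₂ and m₁=m₂, and (−1)^(j₁+j₂−J) = (−1)^3 = −1 forces ⟨j₁m₁;j₂m₂|JM⟩ = −⟨j₂m₂;j₁m₁|JM⟩ = −⟨j₁m₁;j₂m₂|JM⟩ ⇒ the coefficient vanishes identically
Racah sum check: Σ_k collapses to 0 ⇒ CG = 0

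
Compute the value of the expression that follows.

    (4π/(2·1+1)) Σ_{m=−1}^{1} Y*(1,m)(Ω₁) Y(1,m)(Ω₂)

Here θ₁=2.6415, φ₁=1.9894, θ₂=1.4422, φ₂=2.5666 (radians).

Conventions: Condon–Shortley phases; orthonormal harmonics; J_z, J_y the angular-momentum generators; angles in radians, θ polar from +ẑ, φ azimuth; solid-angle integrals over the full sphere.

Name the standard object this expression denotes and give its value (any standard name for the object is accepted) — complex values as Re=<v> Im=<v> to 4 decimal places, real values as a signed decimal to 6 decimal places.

Legendre polynomial (addition theorem), +0.285968

This sum is the spherical-harmonic addition theorem: it equals the Legendre polynomial P_l(cos γ) of the angle γ between the two directions.
Addition theorem: P_1(cos γ) = (4π/3) Σ_m Y*_{lm}(Ω₁) Y_{lm}(Ω₂), m = −1…1:
  [-1]  conj(Y_{1,-1})(Ω₁) = -0.067341+0.151363i ; Y_{1,-1}(Ω₂) = -0.287543-0.186338i ; Δ = +0.047568-0.030975i
  [+0]  conj(Y_{1,0})(Ω₁) = -0.428767-0.000000i ; Y_{1,0}(Ω₂) = +0.062659+0.000000i ; Δ = -0.026866-0.000000i
  [+1]  conj(Y_{1,1})(Ω₁) = +0.067341+0.151363i ; Y_{1,1}(Ω₂) = +0.287543-0.186338i ; Δ = +0.047568+0.030975i
Total Σ_m = +0.068270+0.000000i. Multiply by 4.188790: +0.285968+0.000000i. P_1(cos γ) = 0.285968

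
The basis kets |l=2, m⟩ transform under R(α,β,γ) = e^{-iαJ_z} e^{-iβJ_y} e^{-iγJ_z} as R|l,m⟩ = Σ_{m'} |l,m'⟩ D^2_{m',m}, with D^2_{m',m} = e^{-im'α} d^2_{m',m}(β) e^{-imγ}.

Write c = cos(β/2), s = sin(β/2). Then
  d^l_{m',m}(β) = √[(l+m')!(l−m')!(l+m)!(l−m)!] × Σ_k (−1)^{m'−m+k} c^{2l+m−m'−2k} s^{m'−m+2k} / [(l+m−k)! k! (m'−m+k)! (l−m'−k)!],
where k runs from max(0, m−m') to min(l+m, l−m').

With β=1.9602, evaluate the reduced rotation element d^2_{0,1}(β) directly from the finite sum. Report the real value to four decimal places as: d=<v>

d^2_{0,1}(β=1.9602) via the finite sum:
With c≡cos(β/2)=0.556939 and s≡sin(β/2)=0.830553, N=[2·2·6·1]^{1/2}=4.898979
Admissible k: 1..2 (factorial args all ≥0)
  k=1: (−1)^0·4.8990/(2)·0.5569^3·0.8306^1 = +0.351453
  k=2: (−1)^1·4.8990/(2)·0.5569^1·0.8306^3 = -0.781602
d^2_{0,1}(1.9602) = +0.351453 -0.781602 = -0.430149

d=-0.4301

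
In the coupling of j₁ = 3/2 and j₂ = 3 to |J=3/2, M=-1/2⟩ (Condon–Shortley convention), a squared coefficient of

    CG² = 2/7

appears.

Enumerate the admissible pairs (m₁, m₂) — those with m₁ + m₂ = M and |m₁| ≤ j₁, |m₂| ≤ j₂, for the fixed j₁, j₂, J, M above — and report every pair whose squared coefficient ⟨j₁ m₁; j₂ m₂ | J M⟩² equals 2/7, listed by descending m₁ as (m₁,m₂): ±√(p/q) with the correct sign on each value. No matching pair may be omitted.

(3/2,-2): +√(2/7)

Admissible pairs with m₁+m₂ = M = -1/2: (-3/2,1), (-1/2,0), (1/2,-1), (3/2,-2)
  (m₁,m₂)=(3/2,-2): CG² = 2/7, CG = +√(2/7)   ← matches the target
  (m₁,m₂)=(1/2,-1): CG² = 12/35, CG = −√(12/35)
  (m₁,m₂)=(-1/2,0): CG² = 9/35, CG = +√(9/35)
  (m₁,m₂)=(-3/2,1): CG² = 4/35, CG = −√(4/35)
Pairs with CG² = 2/7: (3/2,-2): +√(2/7)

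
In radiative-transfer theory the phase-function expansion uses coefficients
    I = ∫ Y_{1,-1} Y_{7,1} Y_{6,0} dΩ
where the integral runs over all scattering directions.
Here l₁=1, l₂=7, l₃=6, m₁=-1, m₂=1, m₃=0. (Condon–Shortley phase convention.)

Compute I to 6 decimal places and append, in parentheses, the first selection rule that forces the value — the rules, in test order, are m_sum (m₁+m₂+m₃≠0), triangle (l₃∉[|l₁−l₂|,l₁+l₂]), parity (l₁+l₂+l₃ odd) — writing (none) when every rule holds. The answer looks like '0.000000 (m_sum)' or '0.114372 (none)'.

m-sum 0 ✓  L=14 even ✓  6≤6≤8 ✓
Π(2lᵢ+1) = 3×15×13 = 585
triangle coeff Δ(1,7,6) = 1/1365
Σ_t [1,1]: t=1:−1/518400 = -1/518400
(3j)²=7/195 [(1 7 6; 0 0 0)], sign=-1
Σ_t [2,2]: t=2:+1/1036800 = 1/1036800
(3j)²=4/195 [(1 7 6; -1 1 0)], sign=+1
⇒ 4πI² = 28/65
I = (-1)√(28/65/(4π)) = -0.18514731
No selection rule forces the value: the integral is nonzero (none).

-0.185147 (none)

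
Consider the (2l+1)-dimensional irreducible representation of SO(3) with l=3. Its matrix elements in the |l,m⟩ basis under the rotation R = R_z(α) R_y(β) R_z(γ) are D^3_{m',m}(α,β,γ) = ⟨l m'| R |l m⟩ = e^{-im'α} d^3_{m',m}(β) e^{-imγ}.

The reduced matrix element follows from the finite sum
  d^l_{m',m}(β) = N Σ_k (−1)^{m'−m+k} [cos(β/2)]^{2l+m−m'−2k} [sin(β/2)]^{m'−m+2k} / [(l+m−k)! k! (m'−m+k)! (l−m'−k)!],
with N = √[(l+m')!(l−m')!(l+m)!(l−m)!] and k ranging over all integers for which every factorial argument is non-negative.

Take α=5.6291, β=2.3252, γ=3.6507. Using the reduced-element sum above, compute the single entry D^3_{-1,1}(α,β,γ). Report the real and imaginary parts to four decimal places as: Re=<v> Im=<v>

D^3_{-1,1}(5.6291,2.3252,3.6507) = e^{-i·-1·5.6291}·d^3_{-1,1}(2.3252)·e^{-i·1·3.6507}. Compute d first:
c=cos(2.325200/2)=0.396954, s=sin(2.325200/2)=0.917838; N=√[2·24·24·2]=48.000000
The bounds max(0,m−m')=2 and min(l+m,l−m')=4 give 3 terms
  k=2: (−1)^0·48.0000/(8)·0.3970^4·0.9178^2 = +0.125501
  k=3: (−1)^1·48.0000/(6)·0.3970^2·0.9178^4 = -0.894615
  k=4: (−1)^2·48.0000/(48)·0.3970^0·0.9178^6 = +0.597857
d^3_{-1,1}(2.3252) = +0.125501 -0.894615 +0.597857 = -0.171257
D = (+0.793605-0.608434i)·(-0.171257)·(-0.873180+0.487398i) = +0.067888-0.157227i

Re=0.0679 Im=-0.1572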